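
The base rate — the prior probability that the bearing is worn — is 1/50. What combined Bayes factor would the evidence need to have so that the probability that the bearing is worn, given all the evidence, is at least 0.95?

931

Prior odds = 0.02/0.98 = 1/49.
Target odds = 0.95/0.05 = 19.
Required Bayes factor = 19 ÷ (1/49) = 931.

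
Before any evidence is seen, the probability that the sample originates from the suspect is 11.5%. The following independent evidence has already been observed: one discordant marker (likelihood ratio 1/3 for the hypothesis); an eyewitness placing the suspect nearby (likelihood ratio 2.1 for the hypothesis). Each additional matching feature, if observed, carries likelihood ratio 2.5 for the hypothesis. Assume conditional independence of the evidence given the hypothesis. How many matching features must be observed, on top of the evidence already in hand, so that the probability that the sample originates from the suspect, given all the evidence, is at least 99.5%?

Prior odds = 0.115/0.885 = 23/177.
Combined Bayes factor of the evidence already in hand = (1/3) × 2.1 = 0.7.
Odds after that evidence = (23/177) × 0.7 = 161/1770.
Target odds = 0.995/0.005 = 199.
Need 2.5ⁿ ≥ 199 ÷ (161/1770) = 352230/161.
2.5⁸ = 390625/256 falls short of 352230/161 but 2.5⁹ = 1953125/512 reaches it, so n = 9.

9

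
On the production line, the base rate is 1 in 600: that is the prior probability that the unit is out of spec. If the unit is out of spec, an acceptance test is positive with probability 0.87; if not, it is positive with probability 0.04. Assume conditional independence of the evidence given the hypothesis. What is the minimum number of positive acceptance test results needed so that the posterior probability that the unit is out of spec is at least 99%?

Prior odds: (1/600) ÷ (599/600) = 1/599.
Likelihood ratio of a positive = 0.87/0.04 = 21.75.
Target odds: 0.99 ÷ 0.01 = 99.
Require 21.75ⁿ ≥ 99 ÷ (1/599) = 59301.
21.75³ = 658503/64 falls short of 59301 but 21.75⁴ = 57289761/256 reaches it, so n = 4.

4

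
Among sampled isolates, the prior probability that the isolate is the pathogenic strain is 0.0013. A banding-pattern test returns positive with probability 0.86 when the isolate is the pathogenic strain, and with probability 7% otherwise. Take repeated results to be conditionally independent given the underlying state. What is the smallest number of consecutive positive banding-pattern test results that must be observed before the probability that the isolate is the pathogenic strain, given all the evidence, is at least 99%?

5

Prior odds: 0.0013 ÷ 0.9987 = 13/9987.
Likelihood ratio of a positive result = 0.86/0.07 = 86/7.
Target odds: 0.99 ÷ 0.01 = 99.
Require (86/7)ⁿ ≥ 99 ÷ (13/9987) = 988713/13.
(86/7)⁴ = 54700816/2401 falls short of 988713/13 but (86/7)⁵ ≈279899 reaches it, so n = 5.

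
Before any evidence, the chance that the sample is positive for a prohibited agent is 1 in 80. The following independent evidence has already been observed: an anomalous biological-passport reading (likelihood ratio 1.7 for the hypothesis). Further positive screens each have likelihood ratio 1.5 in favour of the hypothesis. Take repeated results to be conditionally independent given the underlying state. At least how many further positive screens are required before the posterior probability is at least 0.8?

Prior odds = 0.0125/0.9875 = 1/79.
Bayes factor of the evidence already in hand = 1.7.
Odds after that evidence = (1/79) × 1.7 = 17/790.
Target odds = 0.8/0.2 = 4.
Need 1.5ⁿ ≥ 4 ÷ (17/790) = 3160/17.
1.5¹² = 531441/4096 falls short of 3160/17 but 1.5¹³ = 1594323/8192 reaches it, so n = 13.

13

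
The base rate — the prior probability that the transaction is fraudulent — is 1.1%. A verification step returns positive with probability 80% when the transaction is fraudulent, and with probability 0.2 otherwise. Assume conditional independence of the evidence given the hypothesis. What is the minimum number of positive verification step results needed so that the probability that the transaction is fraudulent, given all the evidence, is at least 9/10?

5

Prior odds: 0.011 ÷ 0.989 = 11/989.
Likelihood ratio of a positive result = 0.8/0.2 = 4.
Target odds: 0.9 ÷ 0.1 = 9.
Require 4ⁿ ≥ 9 ÷ (11/989) = 8901/11.
4⁴ = 256 falls short of 8901/11 but 4⁵ = 1024 reaches it, so n = 5.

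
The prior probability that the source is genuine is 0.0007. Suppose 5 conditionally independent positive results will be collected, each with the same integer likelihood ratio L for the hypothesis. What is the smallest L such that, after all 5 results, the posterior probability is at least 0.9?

Prior odds = 0.0007/0.9993 = 7/9993.
Target odds = 0.9/0.1 = 9.
Need L⁵ ≥ 9 ÷ (7/9993) = 89937/7.
6⁵ = 7776 < 89937/7 ≤ 16807 = 7⁵, so L = 7.

7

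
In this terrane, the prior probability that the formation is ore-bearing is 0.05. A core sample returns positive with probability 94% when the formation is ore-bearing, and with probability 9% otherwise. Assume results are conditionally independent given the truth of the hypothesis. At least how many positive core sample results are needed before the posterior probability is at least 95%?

Prior odds: 0.05 ÷ 0.95 = 1/19.
Likelihood ratio of a positive result = 0.94/0.09 = 94/9.
Target posterior odds = 0.95/0.05 = 19.
Need (1/19) × (94/9)ⁿ ≥ 19, i.e. (94/9)ⁿ ≥ 361.
(94/9)² = 8836/81 falls short of 361 but (94/9)³ = 830584/729 reaches it, so n = 3.

3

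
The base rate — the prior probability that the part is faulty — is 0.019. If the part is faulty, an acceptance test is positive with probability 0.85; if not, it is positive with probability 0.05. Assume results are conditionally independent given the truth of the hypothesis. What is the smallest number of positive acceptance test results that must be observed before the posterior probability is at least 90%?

Prior odds: 0.019 ÷ 0.981 = 19/981.
Likelihood ratio of a positive = 0.85/0.05 = 17.
Target posterior odds = 0.9/0.1 = 9.
Need (19/981) × 17ⁿ ≥ 9, i.e. 17ⁿ ≥ 8829/19.
17² = 289 falls short of 8829/19 but 17³ = 4913 reaches it, so n = 3.

3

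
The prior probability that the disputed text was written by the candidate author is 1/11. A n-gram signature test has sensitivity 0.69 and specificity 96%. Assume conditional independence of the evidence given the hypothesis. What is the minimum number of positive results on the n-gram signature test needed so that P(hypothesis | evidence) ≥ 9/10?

Prior odds: (1/11) ÷ (10/11) = 0.1.
False-positive rate = 1 − 0.96 = 0.04; likelihood ratio of a positive = 0.69/0.04 = 17.25.
Target posterior odds = 0.9/0.1 = 9.
Need 0.1 × 17.25ⁿ ≥ 9, i.e. 17.25ⁿ ≥ 90.
17.25¹ = 17.25 falls short of 90 but 17.25² = 297.5625 reaches it, so n = 2.

2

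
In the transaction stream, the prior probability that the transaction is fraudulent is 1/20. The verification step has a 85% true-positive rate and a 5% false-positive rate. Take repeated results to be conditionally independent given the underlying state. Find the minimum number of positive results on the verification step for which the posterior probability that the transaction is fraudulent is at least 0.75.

Prior odds = 0.05/0.95 = 1/19.
Likelihood ratio of a positive result = 0.85/0.05 = 17.
Target posterior odds = 0.75/0.25 = 3.
Need (1/19) × 17ⁿ ≥ 3, i.e. 17ⁿ ≥ 57.
17¹ = 17 falls short of 57 but 17² = 289 reaches it, so n = 2.

2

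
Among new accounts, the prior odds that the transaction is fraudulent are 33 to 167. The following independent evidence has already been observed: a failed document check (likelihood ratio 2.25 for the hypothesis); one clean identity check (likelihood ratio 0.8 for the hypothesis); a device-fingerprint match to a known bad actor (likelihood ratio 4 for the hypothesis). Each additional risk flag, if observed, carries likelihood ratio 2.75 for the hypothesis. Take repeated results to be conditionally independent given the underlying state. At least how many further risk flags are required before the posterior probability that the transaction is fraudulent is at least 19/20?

Prior odds = 33/167.
Combined Bayes factor of the evidence already in hand = 2.25 × 0.8 × 4 = 7.2.
Odds after that evidence = (33/167) × 7.2 = 1188/835.
Target odds = 0.95/0.05 = 19.
Need 2.75ⁿ ≥ 19 ÷ (1188/835) = 15865/1188.
2.75² = 7.5625 falls short of 15865/1188 but 2.75³ = 20.796875 reaches it, so n = 3.

3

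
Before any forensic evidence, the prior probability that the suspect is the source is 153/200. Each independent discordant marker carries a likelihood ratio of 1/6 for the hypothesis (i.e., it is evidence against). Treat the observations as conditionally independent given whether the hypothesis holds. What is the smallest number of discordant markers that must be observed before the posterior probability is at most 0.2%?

Prior odds: 0.765 ÷ 0.235 = 153/47.
Likelihood ratio per discordant marker = 1/6.
Target odds: 0.002 ÷ 0.998 = 1/499.
Require (1/6)ⁿ ≤ 1/499 ÷ (153/47) = 47/76347.
(1/6)⁴ = 1/1296 is still above 47/76347 but (1/6)⁵ = 1/7776 is at or below it, so n = 5.

5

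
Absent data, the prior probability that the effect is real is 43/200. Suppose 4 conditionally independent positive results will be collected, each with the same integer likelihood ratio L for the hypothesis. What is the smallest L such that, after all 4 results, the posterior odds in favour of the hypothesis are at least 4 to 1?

Prior odds = 0.215/0.785 = 43/157.
Target odds = 4.
Need L⁴ ≥ 4 ÷ (43/157) = 628/43.
1⁴ = 1 < 628/43 ≤ 16 = 2⁴, so L = 2.

2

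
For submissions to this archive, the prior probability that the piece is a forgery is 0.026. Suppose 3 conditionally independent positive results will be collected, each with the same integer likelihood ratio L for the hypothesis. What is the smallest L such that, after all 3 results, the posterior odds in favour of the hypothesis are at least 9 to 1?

7

Prior odds = 0.026/0.974 = 13/487.
Target odds = 9.
Need L³ ≥ 9 ÷ (13/487) = 4383/13.
6³ = 216 < 4383/13 ≤ 343 = 7³, so L = 7.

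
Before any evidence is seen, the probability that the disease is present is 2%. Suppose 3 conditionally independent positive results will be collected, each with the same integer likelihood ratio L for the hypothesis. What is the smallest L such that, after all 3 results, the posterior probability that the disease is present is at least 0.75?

Prior odds = 0.02/0.98 = 1/49.
Target odds = 0.75/0.25 = 3.
Need L³ ≥ 3 ÷ (1/49) = 147.
5³ = 125 < 147 ≤ 216 = 6³, so L = 6.

6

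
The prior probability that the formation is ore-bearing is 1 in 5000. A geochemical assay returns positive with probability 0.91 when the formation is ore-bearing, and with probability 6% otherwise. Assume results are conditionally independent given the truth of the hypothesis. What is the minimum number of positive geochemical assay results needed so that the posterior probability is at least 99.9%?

Prior odds: 0.0002 ÷ 0.9998 = 1/4999.
Likelihood ratio of a positive result = 0.91/0.06 = 91/6.
Target posterior odds = 0.999/0.001 = 999.
Need (1/4999) × (91/6)ⁿ ≥ 999, i.e. (91/6)ⁿ ≥ 4994001.
(91/6)⁵ ≈802510 falls short of 4994001 but (91/6)⁶ ≈1.21714e+07 reaches it, so n = 6.

6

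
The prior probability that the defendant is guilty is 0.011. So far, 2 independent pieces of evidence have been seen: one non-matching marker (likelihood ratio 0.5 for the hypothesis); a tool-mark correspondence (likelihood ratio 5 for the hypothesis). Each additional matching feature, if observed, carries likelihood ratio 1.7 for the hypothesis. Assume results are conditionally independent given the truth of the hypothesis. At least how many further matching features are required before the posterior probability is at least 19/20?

Prior odds = 0.011/0.989 = 11/989.
Combined Bayes factor of the evidence already in hand = 0.5 × 5 = 2.5.
Odds after that evidence = (11/989) × 2.5 = 55/1978.
Target odds = 0.95/0.05 = 19.
Need 1.7ⁿ ≥ 19 ÷ (55/1978) = 37582/55.
1.7¹² ≈582.622 falls short of 37582/55 but 1.7¹³ ≈990.458 reaches it, so n = 13.

13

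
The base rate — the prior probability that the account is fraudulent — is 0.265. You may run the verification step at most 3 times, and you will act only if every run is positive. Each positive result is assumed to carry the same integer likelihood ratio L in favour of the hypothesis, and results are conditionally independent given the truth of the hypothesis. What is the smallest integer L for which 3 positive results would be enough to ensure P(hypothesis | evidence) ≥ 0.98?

6

Prior odds = 0.265/0.735 = 53/147.
Target odds = 0.98/0.02 = 49.
Need L³ ≥ 49 ÷ (53/147) = 7203/53.
5³ = 125 < 7203/53 ≤ 216 = 6³, so L = 6.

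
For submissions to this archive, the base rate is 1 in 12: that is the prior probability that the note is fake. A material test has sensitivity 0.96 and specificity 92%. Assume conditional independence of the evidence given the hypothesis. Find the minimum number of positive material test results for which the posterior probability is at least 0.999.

4

Prior odds = (1/12)/(11/12) = 1/11.
False-positive rate = 1 − 0.92 = 0.08; likelihood ratio of a positive = 0.96/0.08 = 12.
Target posterior odds = 0.999/0.001 = 999.
Need (1/11) × 12ⁿ ≥ 999, i.e. 12ⁿ ≥ 10989.
12³ = 1728 falls short of 10989 but 12⁴ = 20736 reaches it, so n = 4.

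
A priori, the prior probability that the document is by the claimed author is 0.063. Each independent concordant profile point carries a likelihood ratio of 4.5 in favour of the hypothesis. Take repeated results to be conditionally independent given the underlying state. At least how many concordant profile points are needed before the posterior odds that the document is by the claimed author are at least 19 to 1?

4

Prior odds: 0.063 ÷ 0.937 = 63/937.
Likelihood ratio per concordant profile point = 4.5.
Target odds = 19.
Require 4.5ⁿ ≥ 19 ÷ (63/937) = 17803/63.
4.5³ = 91.125 falls short of 17803/63 but 4.5⁴ = 410.0625 reaches it, so n = 4.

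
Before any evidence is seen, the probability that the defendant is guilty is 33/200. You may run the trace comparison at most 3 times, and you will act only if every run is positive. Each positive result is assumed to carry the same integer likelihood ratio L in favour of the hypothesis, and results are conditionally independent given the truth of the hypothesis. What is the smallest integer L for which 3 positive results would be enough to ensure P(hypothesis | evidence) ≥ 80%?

Prior odds = 0.165/0.835 = 33/167.
Target odds = 0.8/0.2 = 4.
Need L³ ≥ 4 ÷ (33/167) = 668/33.
2³ = 8 < 668/33 ≤ 27 = 3³, so L = 3.

3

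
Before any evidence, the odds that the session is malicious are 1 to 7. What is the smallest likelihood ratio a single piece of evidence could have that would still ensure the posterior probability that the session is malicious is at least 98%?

343

Prior odds = 1/7.
Target odds = 0.98/0.02 = 49.
Required Bayes factor = 49 ÷ (1/7) = 343.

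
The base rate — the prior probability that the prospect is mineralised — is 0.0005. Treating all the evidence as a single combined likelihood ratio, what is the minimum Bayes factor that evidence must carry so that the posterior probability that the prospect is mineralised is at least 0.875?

Prior odds = 0.0005/0.9995 = 1/1999.
Target odds = 0.875/0.125 = 7.
Required Bayes factor = 7 ÷ (1/1999) = 13993.

13993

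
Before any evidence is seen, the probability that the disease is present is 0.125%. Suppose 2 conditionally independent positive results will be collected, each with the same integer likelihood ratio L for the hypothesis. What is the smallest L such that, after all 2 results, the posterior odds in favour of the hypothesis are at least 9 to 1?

85

Prior odds = 0.00125/0.99875 = 1/799.
Target odds = 9.
Need L² ≥ 9 ÷ (1/799) = 7191.
84² = 7056 < 7191 ≤ 7225 = 85², so L = 85.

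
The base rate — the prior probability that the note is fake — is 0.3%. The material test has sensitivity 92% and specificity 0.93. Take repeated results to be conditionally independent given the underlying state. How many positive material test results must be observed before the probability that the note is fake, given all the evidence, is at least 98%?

Prior odds: 0.003 ÷ 0.997 = 3/997.
False-positive rate = 1 − 0.93 = 0.07; likelihood ratio of a positive = 0.92/0.07 = 92/7.
Target odds: 0.98 ÷ 0.02 = 49.
Need (3/997) × (92/7)ⁿ ≥ 49, i.e. (92/7)ⁿ ≥ 48853/3.
(92/7)³ = 778688/343 falls short of 48853/3 but (92/7)⁴ = 71639296/2401 reaches it, so n = 4.

4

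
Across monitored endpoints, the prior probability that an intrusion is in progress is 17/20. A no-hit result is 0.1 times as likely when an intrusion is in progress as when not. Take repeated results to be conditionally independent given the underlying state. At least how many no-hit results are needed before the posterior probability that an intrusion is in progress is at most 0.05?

Prior odds = 0.85/0.15 = 17/3.
Likelihood ratio per no-hit result = 0.1.
Target posterior odds = 0.05/0.95 = 1/19.
Require 0.1ⁿ ≤ 1/19 ÷ (17/3) = 3/323.
0.1² = 0.01 is still above 3/323 but 0.1³ = 0.001 is at or below it, so n = 3.

3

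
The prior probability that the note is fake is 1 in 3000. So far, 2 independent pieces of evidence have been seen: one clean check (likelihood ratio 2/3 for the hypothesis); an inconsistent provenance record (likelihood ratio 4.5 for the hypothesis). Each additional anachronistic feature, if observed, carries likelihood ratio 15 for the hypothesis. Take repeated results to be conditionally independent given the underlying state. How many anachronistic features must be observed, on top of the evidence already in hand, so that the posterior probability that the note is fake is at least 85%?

Prior odds = (1/3000)/(2999/3000) = 1/2999.
Combined Bayes factor of the evidence already in hand = (2/3) × 4.5 = 3.
Odds after that evidence = (1/2999) × 3 = 3/2999.
Target odds = 0.85/0.15 = 17/3.
Need 15ⁿ ≥ 17/3 ÷ (3/2999) = 50983/9.
15³ = 3375 falls short of 50983/9 but 15⁴ = 50625 reaches it, so n = 4.

4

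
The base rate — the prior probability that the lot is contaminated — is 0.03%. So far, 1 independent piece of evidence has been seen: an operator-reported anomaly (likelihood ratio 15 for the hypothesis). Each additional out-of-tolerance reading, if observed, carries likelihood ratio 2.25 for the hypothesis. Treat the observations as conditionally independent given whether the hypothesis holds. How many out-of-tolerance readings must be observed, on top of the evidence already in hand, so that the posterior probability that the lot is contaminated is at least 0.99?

Prior odds = 0.0003/0.9997 = 3/9997.
Bayes factor of the evidence already in hand = 15.
Odds after that evidence = (3/9997) × 15 = 45/9997.
Target odds = 0.99/0.01 = 99.
Need 2.25ⁿ ≥ 99 ÷ (45/9997) = 21993.4.
2.25¹² ≈16834.1 falls short of 21993.4 but 2.25¹³ ≈37876.8 reaches it, so n = 13.

13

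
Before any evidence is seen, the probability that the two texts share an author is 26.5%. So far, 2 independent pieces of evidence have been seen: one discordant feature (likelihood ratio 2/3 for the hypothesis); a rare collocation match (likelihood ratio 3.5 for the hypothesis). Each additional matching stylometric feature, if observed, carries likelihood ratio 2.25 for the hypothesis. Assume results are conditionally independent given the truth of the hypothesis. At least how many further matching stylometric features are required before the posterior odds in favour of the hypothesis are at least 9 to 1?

Prior odds = 0.265/0.735 = 53/147.
Combined Bayes factor of the evidence already in hand = (2/3) × 3.5 = 7/3.
Odds after that evidence = (53/147) × 7/3 = 53/63.
Target odds = 9.
Need 2.25ⁿ ≥ 9 ÷ (53/63) = 567/53.
2.25² = 5.0625 falls short of 567/53 but 2.25³ = 11.390625 reaches it, so n = 3.

3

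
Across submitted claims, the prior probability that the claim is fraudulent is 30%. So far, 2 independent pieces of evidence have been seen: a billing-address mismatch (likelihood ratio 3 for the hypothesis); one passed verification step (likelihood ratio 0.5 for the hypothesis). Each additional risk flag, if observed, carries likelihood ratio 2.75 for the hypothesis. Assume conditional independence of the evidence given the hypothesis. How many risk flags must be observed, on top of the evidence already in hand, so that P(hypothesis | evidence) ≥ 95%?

4

Prior odds = 0.3/0.7 = 3/7.
Combined Bayes factor of the evidence already in hand = 3 × 0.5 = 1.5.
Odds after that evidence = (3/7) × 1.5 = 9/14.
Target odds = 0.95/0.05 = 19.
Need 2.75ⁿ ≥ 19 ÷ (9/14) = 266/9.
2.75³ = 20.796875 falls short of 266/9 but 2.75⁴ = 57.19140625 reaches it, so n = 4.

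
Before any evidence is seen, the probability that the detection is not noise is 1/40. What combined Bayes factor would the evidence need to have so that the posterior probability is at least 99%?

3861

Prior odds = 0.025/0.975 = 1/39.
Target odds = 0.99/0.01 = 99.
Required Bayes factor = 99 ÷ (1/39) = 3861.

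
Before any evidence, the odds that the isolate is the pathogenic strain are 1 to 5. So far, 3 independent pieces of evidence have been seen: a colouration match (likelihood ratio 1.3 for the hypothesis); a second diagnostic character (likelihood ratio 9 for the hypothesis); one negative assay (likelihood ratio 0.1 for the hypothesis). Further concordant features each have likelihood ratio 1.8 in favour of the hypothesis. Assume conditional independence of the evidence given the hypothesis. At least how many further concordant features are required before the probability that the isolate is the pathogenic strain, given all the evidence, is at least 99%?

11

Prior odds = 0.2.
Combined Bayes factor of the evidence already in hand = 1.3 × 9 × 0.1 = 1.17.
Odds after that evidence = 0.2 × 1.17 = 0.234.
Target odds = 0.99/0.01 = 99.
Need 1.8ⁿ ≥ 99 ÷ 0.234 = 5500/13.
1.8¹⁰ ≈357.047 falls short of 5500/13 but 1.8¹¹ ≈642.684 reaches it, so n = 11.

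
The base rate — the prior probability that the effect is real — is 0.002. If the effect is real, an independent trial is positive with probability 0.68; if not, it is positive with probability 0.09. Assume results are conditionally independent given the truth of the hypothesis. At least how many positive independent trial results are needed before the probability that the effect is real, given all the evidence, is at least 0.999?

Prior odds = 0.002/0.998 = 1/499.
Likelihood ratio of a positive = 0.68/0.09 = 68/9.
Target odds: 0.999 ÷ 0.001 = 999.
Need (1/499) × (68/9)ⁿ ≥ 999, i.e. (68/9)ⁿ ≥ 498501.
(68/9)⁶ ≈186037 falls short of 498501 but (68/9)⁷ ≈1.40561e+06 reaches it, so n = 7.

7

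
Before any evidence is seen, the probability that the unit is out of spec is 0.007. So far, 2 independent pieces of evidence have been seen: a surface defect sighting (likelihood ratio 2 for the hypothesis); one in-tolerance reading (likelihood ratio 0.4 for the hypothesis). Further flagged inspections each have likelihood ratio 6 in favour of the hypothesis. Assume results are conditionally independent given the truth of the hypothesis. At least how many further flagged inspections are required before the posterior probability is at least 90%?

5

Prior odds = 0.007/0.993 = 7/993.
Combined Bayes factor of the evidence already in hand = 2 × 0.4 = 0.8.
Odds after that evidence = (7/993) × 0.8 = 28/4965.
Target odds = 0.9/0.1 = 9.
Need 6ⁿ ≥ 9 ÷ (28/4965) = 44685/28.
6⁴ = 1296 falls short of 44685/28 but 6⁵ = 7776 reaches it, so n = 5.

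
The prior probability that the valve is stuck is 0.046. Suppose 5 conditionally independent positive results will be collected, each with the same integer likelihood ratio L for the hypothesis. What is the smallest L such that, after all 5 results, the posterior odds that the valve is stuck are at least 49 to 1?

Prior odds = 0.046/0.954 = 23/477.
Target odds = 49.
Need L⁵ ≥ 49 ÷ (23/477) = 23373/23.
3⁵ = 243 < 23373/23 ≤ 1024 = 4⁵, so L = 4.

4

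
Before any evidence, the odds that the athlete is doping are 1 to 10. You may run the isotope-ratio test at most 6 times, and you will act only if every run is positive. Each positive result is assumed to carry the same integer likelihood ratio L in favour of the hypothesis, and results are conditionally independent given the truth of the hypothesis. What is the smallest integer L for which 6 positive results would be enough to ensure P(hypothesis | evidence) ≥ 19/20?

3

Prior odds = 0.1.
Target odds = 0.95/0.05 = 19.
Need L⁶ ≥ 19 ÷ 0.1 = 190.
2⁶ = 64 < 190 ≤ 729 = 3⁶, so L = 3.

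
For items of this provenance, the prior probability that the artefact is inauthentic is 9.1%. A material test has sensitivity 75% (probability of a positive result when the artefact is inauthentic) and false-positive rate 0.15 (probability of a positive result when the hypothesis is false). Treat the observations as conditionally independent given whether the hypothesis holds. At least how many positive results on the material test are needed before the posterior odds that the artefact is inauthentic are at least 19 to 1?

4

Prior odds: 0.091 ÷ 0.909 = 91/909.
Likelihood ratio of a positive result = 0.75/0.15 = 5.
Target odds = 19.
Need (91/909) × 5ⁿ ≥ 19, i.e. 5ⁿ ≥ 17271/91.
5³ = 125 falls short of 17271/91 but 5⁴ = 625 reaches it, so n = 4.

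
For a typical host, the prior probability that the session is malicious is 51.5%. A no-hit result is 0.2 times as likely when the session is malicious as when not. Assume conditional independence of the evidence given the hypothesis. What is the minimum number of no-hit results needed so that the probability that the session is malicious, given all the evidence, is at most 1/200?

Prior odds = 0.515/0.485 = 103/97.
Likelihood ratio per no-hit result = 0.2.
Target odds: 0.005 ÷ 0.995 = 1/199.
Require 0.2ⁿ ≤ 1/199 ÷ (103/97) = 97/20497.
0.2³ = 0.008 is still above 97/20497 but 0.2⁴ = 0.0016 is at or below it, so n = 4.

4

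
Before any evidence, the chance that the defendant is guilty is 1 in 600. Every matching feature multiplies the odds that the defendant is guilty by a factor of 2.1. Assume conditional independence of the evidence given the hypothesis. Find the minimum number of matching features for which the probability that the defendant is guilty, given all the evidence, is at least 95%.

13

Prior odds: (1/600) ÷ (599/600) = 1/599.
Likelihood ratio per matching feature = 2.1.
Target odds: 0.95 ÷ 0.05 = 19.
Need (1/599) × 2.1ⁿ ≥ 19, i.e. 2.1ⁿ ≥ 11381.
2.1¹² ≈7355.83 falls short of 11381 but 2.1¹³ ≈15447.2 reaches it, so n = 13.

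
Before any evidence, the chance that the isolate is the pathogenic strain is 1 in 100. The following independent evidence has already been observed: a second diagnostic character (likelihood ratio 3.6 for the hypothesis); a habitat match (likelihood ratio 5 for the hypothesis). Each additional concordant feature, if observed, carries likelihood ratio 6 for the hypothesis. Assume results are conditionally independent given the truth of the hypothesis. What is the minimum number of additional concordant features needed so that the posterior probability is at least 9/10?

Prior odds = 0.01/0.99 = 1/99.
Combined Bayes factor of the evidence already in hand = 3.6 × 5 = 18.
Odds after that evidence = (1/99) × 18 = 2/11.
Target odds = 0.9/0.1 = 9.
Need 6ⁿ ≥ 9 ÷ (2/11) = 49.5.
6² = 36 falls short of 49.5 but 6³ = 216 reaches it, so n = 3.

3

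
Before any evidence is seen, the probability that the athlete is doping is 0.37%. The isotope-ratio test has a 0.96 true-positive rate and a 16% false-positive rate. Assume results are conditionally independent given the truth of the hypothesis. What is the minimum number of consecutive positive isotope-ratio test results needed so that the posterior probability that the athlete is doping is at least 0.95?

5

Prior odds = 0.0037/0.9963 = 37/9963.
Likelihood ratio of a positive result = 0.96/0.16 = 6.
Target posterior odds = 0.95/0.05 = 19.
Require 6ⁿ ≥ 19 ÷ (37/9963) = 189297/37.
6⁴ = 1296 falls short of 189297/37 but 6⁵ = 7776 reaches it, so n = 5.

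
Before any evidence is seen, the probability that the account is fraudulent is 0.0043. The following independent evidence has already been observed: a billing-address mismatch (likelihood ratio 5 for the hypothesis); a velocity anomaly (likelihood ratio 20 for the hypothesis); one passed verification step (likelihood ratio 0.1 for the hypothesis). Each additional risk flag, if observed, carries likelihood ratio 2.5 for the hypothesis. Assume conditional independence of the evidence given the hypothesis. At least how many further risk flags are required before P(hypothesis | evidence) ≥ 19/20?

7

Prior odds = 0.0043/0.9957 = 43/9957.
Combined Bayes factor of the evidence already in hand = 5 × 20 × 0.1 = 10.
Odds after that evidence = (43/9957) × 10 = 430/9957.
Target odds = 0.95/0.05 = 19.
Need 2.5ⁿ ≥ 19 ÷ (430/9957) = 189183/430.
2.5⁶ = 244.140625 falls short of 189183/430 but 2.5⁷ = 610.3515625 reaches it, so n = 7.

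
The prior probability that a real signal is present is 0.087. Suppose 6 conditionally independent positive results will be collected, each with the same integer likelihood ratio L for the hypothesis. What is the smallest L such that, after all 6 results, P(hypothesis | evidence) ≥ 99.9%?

Prior odds = 0.087/0.913 = 87/913.
Target odds = 0.999/0.001 = 999.
Need L⁶ ≥ 999 ÷ (87/913) = 304029/29.
4⁶ = 4096 < 304029/29 ≤ 15625 = 5⁶, so L = 5.

5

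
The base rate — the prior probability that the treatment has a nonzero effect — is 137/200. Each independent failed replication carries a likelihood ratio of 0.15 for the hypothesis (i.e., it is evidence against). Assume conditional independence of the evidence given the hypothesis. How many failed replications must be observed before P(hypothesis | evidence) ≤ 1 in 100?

Prior odds: 0.685 ÷ 0.315 = 137/63.
Likelihood ratio per failed replication = 0.15.
Target posterior odds = 0.01/0.99 = 1/99.
Require 0.15ⁿ ≤ 1/99 ÷ (137/63) = 7/1507.
0.15² = 0.0225 is still above 7/1507 but 0.15³ = 0.003375 is at or below it, so n = 3.

3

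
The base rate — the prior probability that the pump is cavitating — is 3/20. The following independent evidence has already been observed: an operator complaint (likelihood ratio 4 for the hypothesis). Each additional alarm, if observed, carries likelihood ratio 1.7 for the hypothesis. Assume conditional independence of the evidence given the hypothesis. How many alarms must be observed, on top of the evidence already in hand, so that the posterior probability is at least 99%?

Prior odds = 0.15/0.85 = 3/17.
Bayes factor of the evidence already in hand = 4.
Odds after that evidence = (3/17) × 4 = 12/17.
Target odds = 0.99/0.01 = 99.
Need 1.7ⁿ ≥ 99 ÷ (12/17) = 140.25.
1.7⁹ ≈118.588 falls short of 140.25 but 1.7¹⁰ ≈201.599 reaches it, so n = 10.

10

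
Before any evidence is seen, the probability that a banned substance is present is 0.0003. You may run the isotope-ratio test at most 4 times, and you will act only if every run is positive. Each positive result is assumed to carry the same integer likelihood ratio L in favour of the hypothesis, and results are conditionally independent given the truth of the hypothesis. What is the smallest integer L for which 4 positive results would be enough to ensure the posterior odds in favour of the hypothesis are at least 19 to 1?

16

Prior odds = 0.0003/0.9997 = 3/9997.
Target odds = 19.
Need L⁴ ≥ 19 ÷ (3/9997) = 189943/3.
15⁴ = 50625 < 189943/3 ≤ 65536 = 16⁴, so L = 16.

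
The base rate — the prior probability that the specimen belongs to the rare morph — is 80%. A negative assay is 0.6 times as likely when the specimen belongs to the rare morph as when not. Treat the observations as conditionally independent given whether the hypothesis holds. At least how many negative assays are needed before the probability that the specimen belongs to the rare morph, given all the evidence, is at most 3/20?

Prior odds = 0.8/0.2 = 4.
Likelihood ratio per negative assay = 0.6.
Target posterior odds = 0.15/0.85 = 3/17.
Need 4 × 0.6ⁿ ≤ 3/17, i.e. 0.6ⁿ ≤ 3/68.
0.6⁶ = 729/15625 is still above 3/68 but 0.6⁷ = 2187/78125 is at or below it, so n = 7.

7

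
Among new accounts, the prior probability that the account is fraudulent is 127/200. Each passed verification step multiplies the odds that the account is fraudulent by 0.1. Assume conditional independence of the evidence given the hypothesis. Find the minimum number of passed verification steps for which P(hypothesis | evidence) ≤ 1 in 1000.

4

Prior odds: 0.635 ÷ 0.365 = 127/73.
Likelihood ratio per passed verification step = 0.1.
Target posterior odds = 0.001/0.999 = 1/999.
Require 0.1ⁿ ≤ 1/999 ÷ (127/73) = 73/126873.
0.1³ = 0.001 is still above 73/126873 but 0.1⁴ = 0.0001 is at or below it, so n = 4.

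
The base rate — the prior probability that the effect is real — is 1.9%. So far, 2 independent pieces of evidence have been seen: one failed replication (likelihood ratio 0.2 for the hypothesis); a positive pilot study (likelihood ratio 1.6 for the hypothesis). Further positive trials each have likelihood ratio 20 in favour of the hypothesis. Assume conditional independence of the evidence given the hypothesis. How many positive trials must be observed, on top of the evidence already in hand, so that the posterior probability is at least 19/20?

Prior odds = 0.019/0.981 = 19/981.
Combined Bayes factor of the evidence already in hand = 0.2 × 1.6 = 0.32.
Odds after that evidence = (19/981) × 0.32 = 152/24525.
Target odds = 0.95/0.05 = 19.
Need 20ⁿ ≥ 19 ÷ (152/24525) = 3065.625.
20² = 400 falls short of 3065.625 but 20³ = 8000 reaches it, so n = 3.

3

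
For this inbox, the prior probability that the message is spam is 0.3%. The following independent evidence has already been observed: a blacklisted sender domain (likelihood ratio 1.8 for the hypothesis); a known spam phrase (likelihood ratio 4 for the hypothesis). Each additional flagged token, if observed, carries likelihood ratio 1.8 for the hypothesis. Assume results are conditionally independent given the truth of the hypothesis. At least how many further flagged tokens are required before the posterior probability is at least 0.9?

Prior odds = 0.003/0.997 = 3/997.
Combined Bayes factor of the evidence already in hand = 1.8 × 4 = 7.2.
Odds after that evidence = (3/997) × 7.2 = 108/4985.
Target odds = 0.9/0.1 = 9.
Need 1.8ⁿ ≥ 9 ÷ (108/4985) = 4985/12.
1.8¹⁰ ≈357.047 falls short of 4985/12 but 1.8¹¹ ≈642.684 reaches it, so n = 11.

11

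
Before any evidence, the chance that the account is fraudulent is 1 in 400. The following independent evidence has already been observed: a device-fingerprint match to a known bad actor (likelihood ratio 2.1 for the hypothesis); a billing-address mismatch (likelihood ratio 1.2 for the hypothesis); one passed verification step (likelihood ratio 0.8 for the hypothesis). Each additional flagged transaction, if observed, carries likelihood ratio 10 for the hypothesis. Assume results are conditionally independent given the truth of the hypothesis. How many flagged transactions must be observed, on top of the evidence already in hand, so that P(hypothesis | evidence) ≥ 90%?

4

Prior odds = 0.0025/0.9975 = 1/399.
Combined Bayes factor of the evidence already in hand = 2.1 × 1.2 × 0.8 = 2.016.
Odds after that evidence = (1/399) × 2.016 = 12/2375.
Target odds = 0.9/0.1 = 9.
Need 10ⁿ ≥ 9 ÷ (12/2375) = 1781.25.
10³ = 1000 falls short of 1781.25 but 10⁴ = 10000 reaches it, so n = 4.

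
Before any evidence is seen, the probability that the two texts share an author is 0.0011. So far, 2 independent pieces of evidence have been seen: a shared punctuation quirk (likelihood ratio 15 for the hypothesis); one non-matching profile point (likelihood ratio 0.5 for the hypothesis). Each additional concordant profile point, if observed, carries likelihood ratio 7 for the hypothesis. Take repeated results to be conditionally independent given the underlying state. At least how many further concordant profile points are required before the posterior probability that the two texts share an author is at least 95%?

Prior odds = 0.0011/0.9989 = 11/9989.
Combined Bayes factor of the evidence already in hand = 15 × 0.5 = 7.5.
Odds after that evidence = (11/9989) × 7.5 = 165/19978.
Target odds = 0.95/0.05 = 19.
Need 7ⁿ ≥ 19 ÷ (165/19978) = 379582/165.
7³ = 343 falls short of 379582/165 but 7⁴ = 2401 reaches it, so n = 4.

4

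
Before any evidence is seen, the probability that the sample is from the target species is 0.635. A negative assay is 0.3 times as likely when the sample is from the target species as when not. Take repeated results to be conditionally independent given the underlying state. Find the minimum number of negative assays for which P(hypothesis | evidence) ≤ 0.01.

Prior odds: 0.635 ÷ 0.365 = 127/73.
Likelihood ratio per negative assay = 0.3.
Target odds: 0.01 ÷ 0.99 = 1/99.
Require 0.3ⁿ ≤ 1/99 ÷ (127/73) = 73/12573.
0.3⁴ = 0.0081 is still above 73/12573 but 0.3⁵ = 243/100000 is at or below it, so n = 5.

5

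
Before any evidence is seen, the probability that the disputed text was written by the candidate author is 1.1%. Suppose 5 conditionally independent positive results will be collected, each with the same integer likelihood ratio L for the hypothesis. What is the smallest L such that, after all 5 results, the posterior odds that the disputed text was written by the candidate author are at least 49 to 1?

Prior odds = 0.011/0.989 = 11/989.
Target odds = 49.
Need L⁵ ≥ 49 ÷ (11/989) = 48461/11.
5⁵ = 3125 < 48461/11 ≤ 7776 = 6⁵, so L = 6.

6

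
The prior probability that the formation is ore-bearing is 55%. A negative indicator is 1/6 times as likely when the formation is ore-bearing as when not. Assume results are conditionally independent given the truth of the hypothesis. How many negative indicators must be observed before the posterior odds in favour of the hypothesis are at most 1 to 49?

Prior odds: 0.55 ÷ 0.45 = 11/9.
Likelihood ratio per negative indicator = 1/6.
Target odds = 1/49.
Need (11/9) × (1/6)ⁿ ≤ 1/49, i.e. (1/6)ⁿ ≤ 9/539.
(1/6)² = 1/36 is still above 9/539 but (1/6)³ = 1/216 is at or below it, so n = 3.

3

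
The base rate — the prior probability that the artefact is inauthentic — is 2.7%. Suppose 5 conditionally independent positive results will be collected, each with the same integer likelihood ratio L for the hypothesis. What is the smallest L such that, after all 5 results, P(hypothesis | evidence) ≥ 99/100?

6

Prior odds = 0.027/0.973 = 27/973.
Target odds = 0.99/0.01 = 99.
Need L⁵ ≥ 99 ÷ (27/973) = 10703/3.
5⁵ = 3125 < 10703/3 ≤ 7776 = 6⁵, so L = 6.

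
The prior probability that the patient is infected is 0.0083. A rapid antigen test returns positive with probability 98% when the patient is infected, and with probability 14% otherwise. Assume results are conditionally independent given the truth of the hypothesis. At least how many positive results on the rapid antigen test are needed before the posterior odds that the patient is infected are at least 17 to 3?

Prior odds = 0.0083/0.9917 = 83/9917.
Likelihood ratio of a positive result = 0.98/0.14 = 7.
Target odds = 17/3.
Require 7ⁿ ≥ 17/3 ÷ (83/9917) = 168589/249.
7³ = 343 falls short of 168589/249 but 7⁴ = 2401 reaches it, so n = 4.

4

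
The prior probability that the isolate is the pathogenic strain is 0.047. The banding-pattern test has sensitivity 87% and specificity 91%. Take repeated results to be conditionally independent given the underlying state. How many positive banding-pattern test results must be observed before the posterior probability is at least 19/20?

Prior odds = 0.047/0.953 = 47/953.
False-positive rate = 1 − 0.91 = 0.09; likelihood ratio of a positive = 0.87/0.09 = 29/3.
Target odds: 0.95 ÷ 0.05 = 19.
Need (47/953) × (29/3)ⁿ ≥ 19, i.e. (29/3)ⁿ ≥ 18107/47.
(29/3)² = 841/9 falls short of 18107/47 but (29/3)³ = 24389/27 reaches it, so n = 3.

3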